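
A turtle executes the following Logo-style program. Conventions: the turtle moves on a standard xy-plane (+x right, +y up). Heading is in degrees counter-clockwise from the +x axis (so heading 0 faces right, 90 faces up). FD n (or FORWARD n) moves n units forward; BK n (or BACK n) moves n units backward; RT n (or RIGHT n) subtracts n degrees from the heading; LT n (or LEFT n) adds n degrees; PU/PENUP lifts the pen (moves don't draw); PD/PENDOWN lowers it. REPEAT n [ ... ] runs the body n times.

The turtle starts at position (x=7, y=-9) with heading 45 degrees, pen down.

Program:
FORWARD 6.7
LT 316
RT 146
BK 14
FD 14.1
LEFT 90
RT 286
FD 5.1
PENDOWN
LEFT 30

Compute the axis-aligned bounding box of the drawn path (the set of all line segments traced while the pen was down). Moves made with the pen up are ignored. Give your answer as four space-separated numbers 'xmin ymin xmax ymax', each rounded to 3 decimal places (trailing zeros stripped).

Answer: 7 -9 23.206 3.768

Derivation:
Executing turtle program step by step:
Start: pos=(7,-9), heading=45, pen down
FD 6.7: (7,-9) -> (11.738,-4.262) [heading=45, draw]
LT 316: heading 45 -> 1
RT 146: heading 1 -> 215
BK 14: (11.738,-4.262) -> (23.206,3.768) [heading=215, draw]
FD 14.1: (23.206,3.768) -> (11.656,-4.32) [heading=215, draw]
LT 90: heading 215 -> 305
RT 286: heading 305 -> 19
FD 5.1: (11.656,-4.32) -> (16.478,-2.659) [heading=19, draw]
PD: pen down
LT 30: heading 19 -> 49
Final: pos=(16.478,-2.659), heading=49, 4 segment(s) drawn

Segment endpoints: x in {7, 11.656, 11.738, 16.478, 23.206}, y in {-9, -4.32, -4.262, -2.659, 3.768}
xmin=7, ymin=-9, xmax=23.206, ymax=3.768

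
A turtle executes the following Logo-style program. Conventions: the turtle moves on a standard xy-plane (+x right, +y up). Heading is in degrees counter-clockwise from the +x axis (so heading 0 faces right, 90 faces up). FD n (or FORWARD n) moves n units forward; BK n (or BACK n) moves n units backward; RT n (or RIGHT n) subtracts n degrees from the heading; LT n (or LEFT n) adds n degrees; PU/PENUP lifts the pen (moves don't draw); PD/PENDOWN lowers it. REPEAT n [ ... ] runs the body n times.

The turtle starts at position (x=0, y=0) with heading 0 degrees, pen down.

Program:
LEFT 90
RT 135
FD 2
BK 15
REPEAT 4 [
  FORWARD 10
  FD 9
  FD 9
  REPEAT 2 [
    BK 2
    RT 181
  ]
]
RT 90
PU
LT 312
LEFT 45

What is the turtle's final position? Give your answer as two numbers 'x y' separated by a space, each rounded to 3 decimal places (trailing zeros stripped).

Executing turtle program step by step:
Start: pos=(0,0), heading=0, pen down
LT 90: heading 0 -> 90
RT 135: heading 90 -> 315
FD 2: (0,0) -> (1.414,-1.414) [heading=315, draw]
BK 15: (1.414,-1.414) -> (-9.192,9.192) [heading=315, draw]
REPEAT 4 [
  -- iteration 1/4 --
  FD 10: (-9.192,9.192) -> (-2.121,2.121) [heading=315, draw]
  FD 9: (-2.121,2.121) -> (4.243,-4.243) [heading=315, draw]
  FD 9: (4.243,-4.243) -> (10.607,-10.607) [heading=315, draw]
  REPEAT 2 [
    -- iteration 1/2 --
    BK 2: (10.607,-10.607) -> (9.192,-9.192) [heading=315, draw]
    RT 181: heading 315 -> 134
    -- iteration 2/2 --
    BK 2: (9.192,-9.192) -> (10.582,-10.631) [heading=134, draw]
    RT 181: heading 134 -> 313
  ]
  -- iteration 2/4 --
  FD 10: (10.582,-10.631) -> (17.402,-17.945) [heading=313, draw]
  FD 9: (17.402,-17.945) -> (23.54,-24.527) [heading=313, draw]
  FD 9: (23.54,-24.527) -> (29.678,-31.109) [heading=313, draw]
  REPEAT 2 [
    -- iteration 1/2 --
    BK 2: (29.678,-31.109) -> (28.314,-29.646) [heading=313, draw]
    RT 181: heading 313 -> 132
    -- iteration 2/2 --
    BK 2: (28.314,-29.646) -> (29.652,-31.133) [heading=132, draw]
    RT 181: heading 132 -> 311
  ]
  -- iteration 3/4 --
  FD 10: (29.652,-31.133) -> (36.213,-38.68) [heading=311, draw]
  FD 9: (36.213,-38.68) -> (42.117,-45.472) [heading=311, draw]
  FD 9: (42.117,-45.472) -> (48.022,-52.264) [heading=311, draw]
  REPEAT 2 [
    -- iteration 1/2 --
    BK 2: (48.022,-52.264) -> (46.709,-50.755) [heading=311, draw]
    RT 181: heading 311 -> 130
    -- iteration 2/2 --
    BK 2: (46.709,-50.755) -> (47.995,-52.287) [heading=130, draw]
    RT 181: heading 130 -> 309
  ]
  -- iteration 4/4 --
  FD 10: (47.995,-52.287) -> (54.288,-60.059) [heading=309, draw]
  FD 9: (54.288,-60.059) -> (59.952,-67.053) [heading=309, draw]
  FD 9: (59.952,-67.053) -> (65.616,-74.047) [heading=309, draw]
  REPEAT 2 [
    -- iteration 1/2 --
    BK 2: (65.616,-74.047) -> (64.357,-72.493) [heading=309, draw]
    RT 181: heading 309 -> 128
    -- iteration 2/2 --
    BK 2: (64.357,-72.493) -> (65.589,-74.069) [heading=128, draw]
    RT 181: heading 128 -> 307
  ]
]
RT 90: heading 307 -> 217
PU: pen up
LT 312: heading 217 -> 169
LT 45: heading 169 -> 214
Final: pos=(65.589,-74.069), heading=214, 22 segment(s) drawn

Answer: 65.589 -74.069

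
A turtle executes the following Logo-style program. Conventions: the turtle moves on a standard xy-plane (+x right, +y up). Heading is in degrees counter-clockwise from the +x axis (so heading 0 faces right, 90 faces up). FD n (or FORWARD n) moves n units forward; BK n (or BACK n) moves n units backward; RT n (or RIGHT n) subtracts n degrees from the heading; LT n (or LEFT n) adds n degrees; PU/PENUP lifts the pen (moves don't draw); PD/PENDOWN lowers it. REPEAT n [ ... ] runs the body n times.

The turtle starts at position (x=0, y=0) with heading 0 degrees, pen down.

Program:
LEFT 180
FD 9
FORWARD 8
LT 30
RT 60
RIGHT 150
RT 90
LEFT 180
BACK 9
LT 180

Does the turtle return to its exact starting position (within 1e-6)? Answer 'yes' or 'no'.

Executing turtle program step by step:
Start: pos=(0,0), heading=0, pen down
LT 180: heading 0 -> 180
FD 9: (0,0) -> (-9,0) [heading=180, draw]
FD 8: (-9,0) -> (-17,0) [heading=180, draw]
LT 30: heading 180 -> 210
RT 60: heading 210 -> 150
RT 150: heading 150 -> 0
RT 90: heading 0 -> 270
LT 180: heading 270 -> 90
BK 9: (-17,0) -> (-17,-9) [heading=90, draw]
LT 180: heading 90 -> 270
Final: pos=(-17,-9), heading=270, 3 segment(s) drawn

Start position: (0, 0)
Final position: (-17, -9)
Distance = 19.235; >= 1e-6 -> NOT closed

Answer: no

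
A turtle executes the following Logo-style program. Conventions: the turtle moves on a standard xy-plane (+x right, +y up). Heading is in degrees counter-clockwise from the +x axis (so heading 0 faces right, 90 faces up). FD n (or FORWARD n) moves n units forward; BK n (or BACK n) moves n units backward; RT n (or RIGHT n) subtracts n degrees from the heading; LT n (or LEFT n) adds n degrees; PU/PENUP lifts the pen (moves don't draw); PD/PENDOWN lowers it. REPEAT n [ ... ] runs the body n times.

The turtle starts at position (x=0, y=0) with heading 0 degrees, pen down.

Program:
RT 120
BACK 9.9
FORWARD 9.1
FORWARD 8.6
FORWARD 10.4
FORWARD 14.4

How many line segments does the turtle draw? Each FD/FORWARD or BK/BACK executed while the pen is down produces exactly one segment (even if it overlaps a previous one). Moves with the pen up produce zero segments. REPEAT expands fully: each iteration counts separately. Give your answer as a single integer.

Executing turtle program step by step:
Start: pos=(0,0), heading=0, pen down
RT 120: heading 0 -> 240
BK 9.9: (0,0) -> (4.95,8.574) [heading=240, draw]
FD 9.1: (4.95,8.574) -> (0.4,0.693) [heading=240, draw]
FD 8.6: (0.4,0.693) -> (-3.9,-6.755) [heading=240, draw]
FD 10.4: (-3.9,-6.755) -> (-9.1,-15.762) [heading=240, draw]
FD 14.4: (-9.1,-15.762) -> (-16.3,-28.232) [heading=240, draw]
Final: pos=(-16.3,-28.232), heading=240, 5 segment(s) drawn
Segments drawn: 5

Answer: 5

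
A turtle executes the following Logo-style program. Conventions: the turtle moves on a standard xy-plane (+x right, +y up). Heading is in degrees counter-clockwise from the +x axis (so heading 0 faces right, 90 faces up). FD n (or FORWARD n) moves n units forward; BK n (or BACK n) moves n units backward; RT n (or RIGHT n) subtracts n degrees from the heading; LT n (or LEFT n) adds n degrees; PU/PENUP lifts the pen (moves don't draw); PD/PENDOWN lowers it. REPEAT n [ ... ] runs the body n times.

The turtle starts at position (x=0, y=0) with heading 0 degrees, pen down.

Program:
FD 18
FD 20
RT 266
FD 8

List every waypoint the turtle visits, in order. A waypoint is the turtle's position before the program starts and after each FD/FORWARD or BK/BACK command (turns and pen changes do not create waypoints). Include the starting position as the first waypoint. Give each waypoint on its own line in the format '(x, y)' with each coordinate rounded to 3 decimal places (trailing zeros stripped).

Executing turtle program step by step:
Start: pos=(0,0), heading=0, pen down
FD 18: (0,0) -> (18,0) [heading=0, draw]
FD 20: (18,0) -> (38,0) [heading=0, draw]
RT 266: heading 0 -> 94
FD 8: (38,0) -> (37.442,7.981) [heading=94, draw]
Final: pos=(37.442,7.981), heading=94, 3 segment(s) drawn
Waypoints (4 total):
(0, 0)
(18, 0)
(38, 0)
(37.442, 7.981)

Answer: (0, 0)
(18, 0)
(38, 0)
(37.442, 7.981)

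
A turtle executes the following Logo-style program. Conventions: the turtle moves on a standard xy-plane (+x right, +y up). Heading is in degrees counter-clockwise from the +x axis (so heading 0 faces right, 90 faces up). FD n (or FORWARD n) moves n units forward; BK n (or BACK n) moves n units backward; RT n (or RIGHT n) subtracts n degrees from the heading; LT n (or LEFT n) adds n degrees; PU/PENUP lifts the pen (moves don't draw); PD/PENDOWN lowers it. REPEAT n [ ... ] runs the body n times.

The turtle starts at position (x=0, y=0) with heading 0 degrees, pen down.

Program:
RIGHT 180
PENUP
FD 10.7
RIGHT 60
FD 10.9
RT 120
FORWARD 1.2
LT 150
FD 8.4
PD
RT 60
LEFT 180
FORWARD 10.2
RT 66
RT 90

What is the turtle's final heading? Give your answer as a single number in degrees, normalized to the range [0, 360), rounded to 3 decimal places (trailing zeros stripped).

Executing turtle program step by step:
Start: pos=(0,0), heading=0, pen down
RT 180: heading 0 -> 180
PU: pen up
FD 10.7: (0,0) -> (-10.7,0) [heading=180, move]
RT 60: heading 180 -> 120
FD 10.9: (-10.7,0) -> (-16.15,9.44) [heading=120, move]
RT 120: heading 120 -> 0
FD 1.2: (-16.15,9.44) -> (-14.95,9.44) [heading=0, move]
LT 150: heading 0 -> 150
FD 8.4: (-14.95,9.44) -> (-22.225,13.64) [heading=150, move]
PD: pen down
RT 60: heading 150 -> 90
LT 180: heading 90 -> 270
FD 10.2: (-22.225,13.64) -> (-22.225,3.44) [heading=270, draw]
RT 66: heading 270 -> 204
RT 90: heading 204 -> 114
Final: pos=(-22.225,3.44), heading=114, 1 segment(s) drawn

Answer: 114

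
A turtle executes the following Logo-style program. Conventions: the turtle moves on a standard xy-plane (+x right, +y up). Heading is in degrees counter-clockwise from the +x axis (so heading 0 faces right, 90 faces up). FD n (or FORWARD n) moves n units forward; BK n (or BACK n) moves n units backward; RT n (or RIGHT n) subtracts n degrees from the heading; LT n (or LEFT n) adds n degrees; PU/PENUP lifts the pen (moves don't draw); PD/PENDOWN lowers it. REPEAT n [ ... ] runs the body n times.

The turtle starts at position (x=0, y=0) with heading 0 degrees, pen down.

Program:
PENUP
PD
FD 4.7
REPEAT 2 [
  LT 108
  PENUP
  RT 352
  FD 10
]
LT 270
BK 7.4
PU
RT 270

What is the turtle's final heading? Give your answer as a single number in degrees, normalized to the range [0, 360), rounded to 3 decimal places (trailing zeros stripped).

Answer: 232

Derivation:
Executing turtle program step by step:
Start: pos=(0,0), heading=0, pen down
PU: pen up
PD: pen down
FD 4.7: (0,0) -> (4.7,0) [heading=0, draw]
REPEAT 2 [
  -- iteration 1/2 --
  LT 108: heading 0 -> 108
  PU: pen up
  RT 352: heading 108 -> 116
  FD 10: (4.7,0) -> (0.316,8.988) [heading=116, move]
  -- iteration 2/2 --
  LT 108: heading 116 -> 224
  PU: pen up
  RT 352: heading 224 -> 232
  FD 10: (0.316,8.988) -> (-5.84,1.108) [heading=232, move]
]
LT 270: heading 232 -> 142
BK 7.4: (-5.84,1.108) -> (-0.009,-3.448) [heading=142, move]
PU: pen up
RT 270: heading 142 -> 232
Final: pos=(-0.009,-3.448), heading=232, 1 segment(s) drawn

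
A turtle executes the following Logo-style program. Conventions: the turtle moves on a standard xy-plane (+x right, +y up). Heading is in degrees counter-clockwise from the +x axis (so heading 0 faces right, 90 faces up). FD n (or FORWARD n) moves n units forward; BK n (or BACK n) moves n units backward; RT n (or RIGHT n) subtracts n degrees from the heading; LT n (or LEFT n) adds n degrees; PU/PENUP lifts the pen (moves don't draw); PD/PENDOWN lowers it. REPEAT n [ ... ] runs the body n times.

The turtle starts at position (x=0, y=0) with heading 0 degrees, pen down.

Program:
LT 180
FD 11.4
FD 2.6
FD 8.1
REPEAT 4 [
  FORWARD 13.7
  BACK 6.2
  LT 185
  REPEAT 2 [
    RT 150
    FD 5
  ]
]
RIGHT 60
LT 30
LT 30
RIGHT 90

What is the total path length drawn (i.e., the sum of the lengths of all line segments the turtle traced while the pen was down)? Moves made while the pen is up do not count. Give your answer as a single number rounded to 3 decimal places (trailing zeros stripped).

Answer: 141.7

Derivation:
Executing turtle program step by step:
Start: pos=(0,0), heading=0, pen down
LT 180: heading 0 -> 180
FD 11.4: (0,0) -> (-11.4,0) [heading=180, draw]
FD 2.6: (-11.4,0) -> (-14,0) [heading=180, draw]
FD 8.1: (-14,0) -> (-22.1,0) [heading=180, draw]
REPEAT 4 [
  -- iteration 1/4 --
  FD 13.7: (-22.1,0) -> (-35.8,0) [heading=180, draw]
  BK 6.2: (-35.8,0) -> (-29.6,0) [heading=180, draw]
  LT 185: heading 180 -> 5
  REPEAT 2 [
    -- iteration 1/2 --
    RT 150: heading 5 -> 215
    FD 5: (-29.6,0) -> (-33.696,-2.868) [heading=215, draw]
    -- iteration 2/2 --
    RT 150: heading 215 -> 65
    FD 5: (-33.696,-2.868) -> (-31.583,1.664) [heading=65, draw]
  ]
  -- iteration 2/4 --
  FD 13.7: (-31.583,1.664) -> (-25.793,14.08) [heading=65, draw]
  BK 6.2: (-25.793,14.08) -> (-28.413,8.461) [heading=65, draw]
  LT 185: heading 65 -> 250
  REPEAT 2 [
    -- iteration 1/2 --
    RT 150: heading 250 -> 100
    FD 5: (-28.413,8.461) -> (-29.281,13.385) [heading=100, draw]
    -- iteration 2/2 --
    RT 150: heading 100 -> 310
    FD 5: (-29.281,13.385) -> (-26.067,9.555) [heading=310, draw]
  ]
  -- iteration 3/4 --
  FD 13.7: (-26.067,9.555) -> (-17.261,-0.94) [heading=310, draw]
  BK 6.2: (-17.261,-0.94) -> (-21.246,3.809) [heading=310, draw]
  LT 185: heading 310 -> 135
  REPEAT 2 [
    -- iteration 1/2 --
    RT 150: heading 135 -> 345
    FD 5: (-21.246,3.809) -> (-16.417,2.515) [heading=345, draw]
    -- iteration 2/2 --
    RT 150: heading 345 -> 195
    FD 5: (-16.417,2.515) -> (-21.246,1.221) [heading=195, draw]
  ]
  -- iteration 4/4 --
  FD 13.7: (-21.246,1.221) -> (-34.48,-2.325) [heading=195, draw]
  BK 6.2: (-34.48,-2.325) -> (-28.491,-0.72) [heading=195, draw]
  LT 185: heading 195 -> 20
  REPEAT 2 [
    -- iteration 1/2 --
    RT 150: heading 20 -> 230
    FD 5: (-28.491,-0.72) -> (-31.705,-4.55) [heading=230, draw]
    -- iteration 2/2 --
    RT 150: heading 230 -> 80
    FD 5: (-31.705,-4.55) -> (-30.837,0.374) [heading=80, draw]
  ]
]
RT 60: heading 80 -> 20
LT 30: heading 20 -> 50
LT 30: heading 50 -> 80
RT 90: heading 80 -> 350
Final: pos=(-30.837,0.374), heading=350, 19 segment(s) drawn

Segment lengths:
  seg 1: (0,0) -> (-11.4,0), length = 11.4
  seg 2: (-11.4,0) -> (-14,0), length = 2.6
  seg 3: (-14,0) -> (-22.1,0), length = 8.1
  seg 4: (-22.1,0) -> (-35.8,0), length = 13.7
  seg 5: (-35.8,0) -> (-29.6,0), length = 6.2
  seg 6: (-29.6,0) -> (-33.696,-2.868), length = 5
  seg 7: (-33.696,-2.868) -> (-31.583,1.664), length = 5
  seg 8: (-31.583,1.664) -> (-25.793,14.08), length = 13.7
  seg 9: (-25.793,14.08) -> (-28.413,8.461), length = 6.2
  seg 10: (-28.413,8.461) -> (-29.281,13.385), length = 5
  seg 11: (-29.281,13.385) -> (-26.067,9.555), length = 5
  seg 12: (-26.067,9.555) -> (-17.261,-0.94), length = 13.7
  seg 13: (-17.261,-0.94) -> (-21.246,3.809), length = 6.2
  seg 14: (-21.246,3.809) -> (-16.417,2.515), length = 5
  seg 15: (-16.417,2.515) -> (-21.246,1.221), length = 5
  seg 16: (-21.246,1.221) -> (-34.48,-2.325), length = 13.7
  seg 17: (-34.48,-2.325) -> (-28.491,-0.72), length = 6.2
  seg 18: (-28.491,-0.72) -> (-31.705,-4.55), length = 5
  seg 19: (-31.705,-4.55) -> (-30.837,0.374), length = 5
Total = 141.7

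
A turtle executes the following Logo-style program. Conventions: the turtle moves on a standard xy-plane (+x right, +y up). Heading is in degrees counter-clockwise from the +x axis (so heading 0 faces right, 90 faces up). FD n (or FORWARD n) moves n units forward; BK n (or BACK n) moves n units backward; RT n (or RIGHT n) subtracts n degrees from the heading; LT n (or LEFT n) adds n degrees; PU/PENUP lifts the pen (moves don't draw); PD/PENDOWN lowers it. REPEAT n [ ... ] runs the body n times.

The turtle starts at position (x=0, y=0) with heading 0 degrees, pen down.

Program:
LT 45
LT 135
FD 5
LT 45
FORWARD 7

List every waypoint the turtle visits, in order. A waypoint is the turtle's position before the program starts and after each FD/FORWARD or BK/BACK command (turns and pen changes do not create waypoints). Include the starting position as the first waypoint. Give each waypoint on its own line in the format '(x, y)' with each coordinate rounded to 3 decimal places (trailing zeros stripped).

Answer: (0, 0)
(-5, 0)
(-9.95, -4.95)

Derivation:
Executing turtle program step by step:
Start: pos=(0,0), heading=0, pen down
LT 45: heading 0 -> 45
LT 135: heading 45 -> 180
FD 5: (0,0) -> (-5,0) [heading=180, draw]
LT 45: heading 180 -> 225
FD 7: (-5,0) -> (-9.95,-4.95) [heading=225, draw]
Final: pos=(-9.95,-4.95), heading=225, 2 segment(s) drawn
Waypoints (3 total):
(0, 0)
(-5, 0)
(-9.95, -4.95)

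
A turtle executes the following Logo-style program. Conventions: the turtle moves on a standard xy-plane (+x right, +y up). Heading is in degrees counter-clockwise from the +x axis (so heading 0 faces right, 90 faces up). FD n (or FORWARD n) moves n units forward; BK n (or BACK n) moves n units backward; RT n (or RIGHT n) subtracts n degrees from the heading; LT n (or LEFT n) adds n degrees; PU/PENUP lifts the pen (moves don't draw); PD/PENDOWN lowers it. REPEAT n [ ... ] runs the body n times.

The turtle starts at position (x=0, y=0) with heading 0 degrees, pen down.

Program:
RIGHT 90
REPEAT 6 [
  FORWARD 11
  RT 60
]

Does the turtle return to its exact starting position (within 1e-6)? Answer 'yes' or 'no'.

Executing turtle program step by step:
Start: pos=(0,0), heading=0, pen down
RT 90: heading 0 -> 270
REPEAT 6 [
  -- iteration 1/6 --
  FD 11: (0,0) -> (0,-11) [heading=270, draw]
  RT 60: heading 270 -> 210
  -- iteration 2/6 --
  FD 11: (0,-11) -> (-9.526,-16.5) [heading=210, draw]
  RT 60: heading 210 -> 150
  -- iteration 3/6 --
  FD 11: (-9.526,-16.5) -> (-19.053,-11) [heading=150, draw]
  RT 60: heading 150 -> 90
  -- iteration 4/6 --
  FD 11: (-19.053,-11) -> (-19.053,0) [heading=90, draw]
  RT 60: heading 90 -> 30
  -- iteration 5/6 --
  FD 11: (-19.053,0) -> (-9.526,5.5) [heading=30, draw]
  RT 60: heading 30 -> 330
  -- iteration 6/6 --
  FD 11: (-9.526,5.5) -> (0,0) [heading=330, draw]
  RT 60: heading 330 -> 270
]
Final: pos=(0,0), heading=270, 6 segment(s) drawn

Start position: (0, 0)
Final position: (0, 0)
Distance = 0; < 1e-6 -> CLOSED

Answer: yes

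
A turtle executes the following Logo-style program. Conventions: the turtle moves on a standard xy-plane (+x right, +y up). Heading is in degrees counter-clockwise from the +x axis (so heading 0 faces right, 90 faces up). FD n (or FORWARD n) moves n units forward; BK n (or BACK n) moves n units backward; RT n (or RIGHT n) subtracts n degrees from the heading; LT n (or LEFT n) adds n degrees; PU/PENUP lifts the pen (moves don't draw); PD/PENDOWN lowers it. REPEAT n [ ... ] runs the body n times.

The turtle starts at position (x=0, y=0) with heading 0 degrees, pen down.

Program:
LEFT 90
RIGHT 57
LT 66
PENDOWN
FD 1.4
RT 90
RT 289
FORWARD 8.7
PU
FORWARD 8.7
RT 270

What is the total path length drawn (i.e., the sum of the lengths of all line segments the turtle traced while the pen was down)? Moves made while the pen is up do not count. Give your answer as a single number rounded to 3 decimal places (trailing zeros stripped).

Executing turtle program step by step:
Start: pos=(0,0), heading=0, pen down
LT 90: heading 0 -> 90
RT 57: heading 90 -> 33
LT 66: heading 33 -> 99
PD: pen down
FD 1.4: (0,0) -> (-0.219,1.383) [heading=99, draw]
RT 90: heading 99 -> 9
RT 289: heading 9 -> 80
FD 8.7: (-0.219,1.383) -> (1.292,9.951) [heading=80, draw]
PU: pen up
FD 8.7: (1.292,9.951) -> (2.802,18.518) [heading=80, move]
RT 270: heading 80 -> 170
Final: pos=(2.802,18.518), heading=170, 2 segment(s) drawn

Segment lengths:
  seg 1: (0,0) -> (-0.219,1.383), length = 1.4
  seg 2: (-0.219,1.383) -> (1.292,9.951), length = 8.7
Total = 10.1

Answer: 10.1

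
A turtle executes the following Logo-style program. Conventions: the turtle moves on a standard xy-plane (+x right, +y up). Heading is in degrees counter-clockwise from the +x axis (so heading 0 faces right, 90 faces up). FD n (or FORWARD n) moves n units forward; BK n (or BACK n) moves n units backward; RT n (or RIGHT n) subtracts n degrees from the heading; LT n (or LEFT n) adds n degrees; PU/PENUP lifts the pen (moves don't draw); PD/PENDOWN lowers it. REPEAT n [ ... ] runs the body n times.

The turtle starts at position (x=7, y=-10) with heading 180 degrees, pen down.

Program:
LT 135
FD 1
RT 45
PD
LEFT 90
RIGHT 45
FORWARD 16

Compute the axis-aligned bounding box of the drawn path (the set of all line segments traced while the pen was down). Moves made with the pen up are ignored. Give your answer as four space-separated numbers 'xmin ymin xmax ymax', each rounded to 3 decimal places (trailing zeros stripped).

Executing turtle program step by step:
Start: pos=(7,-10), heading=180, pen down
LT 135: heading 180 -> 315
FD 1: (7,-10) -> (7.707,-10.707) [heading=315, draw]
RT 45: heading 315 -> 270
PD: pen down
LT 90: heading 270 -> 0
RT 45: heading 0 -> 315
FD 16: (7.707,-10.707) -> (19.021,-22.021) [heading=315, draw]
Final: pos=(19.021,-22.021), heading=315, 2 segment(s) drawn

Segment endpoints: x in {7, 7.707, 19.021}, y in {-22.021, -10.707, -10}
xmin=7, ymin=-22.021, xmax=19.021, ymax=-10

Answer: 7 -22.021 19.021 -10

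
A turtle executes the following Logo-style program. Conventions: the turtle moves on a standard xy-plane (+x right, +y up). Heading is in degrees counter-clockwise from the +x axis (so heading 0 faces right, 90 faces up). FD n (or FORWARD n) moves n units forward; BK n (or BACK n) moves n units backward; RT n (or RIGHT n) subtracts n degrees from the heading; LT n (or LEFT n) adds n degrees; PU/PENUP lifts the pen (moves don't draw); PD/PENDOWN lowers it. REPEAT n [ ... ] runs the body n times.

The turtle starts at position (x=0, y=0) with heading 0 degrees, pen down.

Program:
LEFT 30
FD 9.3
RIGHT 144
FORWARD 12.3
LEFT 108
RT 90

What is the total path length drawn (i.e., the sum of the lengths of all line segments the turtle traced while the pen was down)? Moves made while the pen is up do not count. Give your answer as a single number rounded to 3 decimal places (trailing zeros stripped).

Answer: 21.6

Derivation:
Executing turtle program step by step:
Start: pos=(0,0), heading=0, pen down
LT 30: heading 0 -> 30
FD 9.3: (0,0) -> (8.054,4.65) [heading=30, draw]
RT 144: heading 30 -> 246
FD 12.3: (8.054,4.65) -> (3.051,-6.587) [heading=246, draw]
LT 108: heading 246 -> 354
RT 90: heading 354 -> 264
Final: pos=(3.051,-6.587), heading=264, 2 segment(s) drawn

Segment lengths:
  seg 1: (0,0) -> (8.054,4.65), length = 9.3
  seg 2: (8.054,4.65) -> (3.051,-6.587), length = 12.3
Total = 21.6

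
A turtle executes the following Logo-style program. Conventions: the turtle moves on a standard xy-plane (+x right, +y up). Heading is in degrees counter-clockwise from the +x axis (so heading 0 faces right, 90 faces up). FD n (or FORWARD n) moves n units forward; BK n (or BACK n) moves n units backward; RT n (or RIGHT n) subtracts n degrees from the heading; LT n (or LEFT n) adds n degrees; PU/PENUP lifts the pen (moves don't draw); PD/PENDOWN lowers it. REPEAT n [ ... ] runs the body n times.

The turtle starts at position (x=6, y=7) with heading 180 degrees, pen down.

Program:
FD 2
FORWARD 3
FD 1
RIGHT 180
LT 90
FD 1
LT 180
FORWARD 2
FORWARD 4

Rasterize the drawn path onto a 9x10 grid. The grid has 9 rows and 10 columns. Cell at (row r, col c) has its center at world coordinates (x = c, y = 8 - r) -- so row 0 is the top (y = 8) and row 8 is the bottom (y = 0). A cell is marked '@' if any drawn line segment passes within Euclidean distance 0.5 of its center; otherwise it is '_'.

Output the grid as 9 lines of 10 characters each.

Segment 0: (6,7) -> (4,7)
Segment 1: (4,7) -> (1,7)
Segment 2: (1,7) -> (0,7)
Segment 3: (0,7) -> (0,8)
Segment 4: (0,8) -> (-0,6)
Segment 5: (-0,6) -> (-0,2)

Answer: @_________
@@@@@@@___
@_________
@_________
@_________
@_________
@_________
__________
__________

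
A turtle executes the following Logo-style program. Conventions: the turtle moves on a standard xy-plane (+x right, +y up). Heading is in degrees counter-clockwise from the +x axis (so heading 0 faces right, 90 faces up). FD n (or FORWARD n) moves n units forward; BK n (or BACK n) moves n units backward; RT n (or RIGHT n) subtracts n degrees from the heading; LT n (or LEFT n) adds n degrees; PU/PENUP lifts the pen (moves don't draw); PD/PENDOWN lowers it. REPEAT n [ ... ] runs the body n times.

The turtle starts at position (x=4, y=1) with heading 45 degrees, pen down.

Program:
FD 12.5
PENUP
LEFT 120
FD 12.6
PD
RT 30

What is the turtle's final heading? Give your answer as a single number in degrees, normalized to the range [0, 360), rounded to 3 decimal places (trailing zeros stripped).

Answer: 135

Derivation:
Executing turtle program step by step:
Start: pos=(4,1), heading=45, pen down
FD 12.5: (4,1) -> (12.839,9.839) [heading=45, draw]
PU: pen up
LT 120: heading 45 -> 165
FD 12.6: (12.839,9.839) -> (0.668,13.1) [heading=165, move]
PD: pen down
RT 30: heading 165 -> 135
Final: pos=(0.668,13.1), heading=135, 1 segment(s) drawn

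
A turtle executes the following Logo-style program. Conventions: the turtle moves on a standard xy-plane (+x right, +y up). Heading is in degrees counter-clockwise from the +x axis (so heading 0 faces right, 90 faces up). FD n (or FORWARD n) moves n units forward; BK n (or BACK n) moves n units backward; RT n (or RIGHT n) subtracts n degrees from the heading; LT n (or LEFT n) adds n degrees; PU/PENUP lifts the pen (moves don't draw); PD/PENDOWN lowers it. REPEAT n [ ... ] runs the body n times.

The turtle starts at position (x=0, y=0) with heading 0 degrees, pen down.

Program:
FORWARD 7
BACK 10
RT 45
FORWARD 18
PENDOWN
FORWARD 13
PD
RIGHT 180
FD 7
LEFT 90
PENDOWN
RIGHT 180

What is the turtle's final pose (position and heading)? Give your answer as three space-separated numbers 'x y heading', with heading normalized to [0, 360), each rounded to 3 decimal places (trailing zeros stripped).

Answer: 13.971 -16.971 45

Derivation:
Executing turtle program step by step:
Start: pos=(0,0), heading=0, pen down
FD 7: (0,0) -> (7,0) [heading=0, draw]
BK 10: (7,0) -> (-3,0) [heading=0, draw]
RT 45: heading 0 -> 315
FD 18: (-3,0) -> (9.728,-12.728) [heading=315, draw]
PD: pen down
FD 13: (9.728,-12.728) -> (18.92,-21.92) [heading=315, draw]
PD: pen down
RT 180: heading 315 -> 135
FD 7: (18.92,-21.92) -> (13.971,-16.971) [heading=135, draw]
LT 90: heading 135 -> 225
PD: pen down
RT 180: heading 225 -> 45
Final: pos=(13.971,-16.971), heading=45, 5 segment(s) drawn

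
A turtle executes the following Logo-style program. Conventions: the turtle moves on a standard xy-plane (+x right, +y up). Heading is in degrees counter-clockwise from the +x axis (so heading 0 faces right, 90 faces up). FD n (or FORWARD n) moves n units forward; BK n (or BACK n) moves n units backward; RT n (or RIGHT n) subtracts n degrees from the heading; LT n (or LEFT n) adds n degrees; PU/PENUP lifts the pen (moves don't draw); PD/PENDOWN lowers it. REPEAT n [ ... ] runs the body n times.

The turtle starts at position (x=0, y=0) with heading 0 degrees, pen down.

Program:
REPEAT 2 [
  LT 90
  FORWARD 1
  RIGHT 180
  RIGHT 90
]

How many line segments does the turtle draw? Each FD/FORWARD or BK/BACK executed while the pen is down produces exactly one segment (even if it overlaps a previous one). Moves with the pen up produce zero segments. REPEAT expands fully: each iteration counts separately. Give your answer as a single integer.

Answer: 2

Derivation:
Executing turtle program step by step:
Start: pos=(0,0), heading=0, pen down
REPEAT 2 [
  -- iteration 1/2 --
  LT 90: heading 0 -> 90
  FD 1: (0,0) -> (0,1) [heading=90, draw]
  RT 180: heading 90 -> 270
  RT 90: heading 270 -> 180
  -- iteration 2/2 --
  LT 90: heading 180 -> 270
  FD 1: (0,1) -> (0,0) [heading=270, draw]
  RT 180: heading 270 -> 90
  RT 90: heading 90 -> 0
]
Final: pos=(0,0), heading=0, 2 segment(s) drawn
Segments drawn: 2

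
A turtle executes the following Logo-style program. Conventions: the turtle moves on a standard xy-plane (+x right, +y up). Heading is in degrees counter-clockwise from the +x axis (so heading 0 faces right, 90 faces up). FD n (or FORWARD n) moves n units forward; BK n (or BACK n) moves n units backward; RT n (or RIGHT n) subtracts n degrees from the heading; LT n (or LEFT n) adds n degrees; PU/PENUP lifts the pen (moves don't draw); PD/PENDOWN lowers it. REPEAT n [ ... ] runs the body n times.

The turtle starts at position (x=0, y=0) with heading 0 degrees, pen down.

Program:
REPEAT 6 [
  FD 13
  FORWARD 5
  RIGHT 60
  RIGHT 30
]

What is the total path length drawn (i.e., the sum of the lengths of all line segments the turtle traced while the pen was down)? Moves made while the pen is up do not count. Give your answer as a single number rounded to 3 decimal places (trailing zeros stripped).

Executing turtle program step by step:
Start: pos=(0,0), heading=0, pen down
REPEAT 6 [
  -- iteration 1/6 --
  FD 13: (0,0) -> (13,0) [heading=0, draw]
  FD 5: (13,0) -> (18,0) [heading=0, draw]
  RT 60: heading 0 -> 300
  RT 30: heading 300 -> 270
  -- iteration 2/6 --
  FD 13: (18,0) -> (18,-13) [heading=270, draw]
  FD 5: (18,-13) -> (18,-18) [heading=270, draw]
  RT 60: heading 270 -> 210
  RT 30: heading 210 -> 180
  -- iteration 3/6 --
  FD 13: (18,-18) -> (5,-18) [heading=180, draw]
  FD 5: (5,-18) -> (0,-18) [heading=180, draw]
  RT 60: heading 180 -> 120
  RT 30: heading 120 -> 90
  -- iteration 4/6 --
  FD 13: (0,-18) -> (0,-5) [heading=90, draw]
  FD 5: (0,-5) -> (0,0) [heading=90, draw]
  RT 60: heading 90 -> 30
  RT 30: heading 30 -> 0
  -- iteration 5/6 --
  FD 13: (0,0) -> (13,0) [heading=0, draw]
  FD 5: (13,0) -> (18,0) [heading=0, draw]
  RT 60: heading 0 -> 300
  RT 30: heading 300 -> 270
  -- iteration 6/6 --
  FD 13: (18,0) -> (18,-13) [heading=270, draw]
  FD 5: (18,-13) -> (18,-18) [heading=270, draw]
  RT 60: heading 270 -> 210
  RT 30: heading 210 -> 180
]
Final: pos=(18,-18), heading=180, 12 segment(s) drawn

Segment lengths:
  seg 1: (0,0) -> (13,0), length = 13
  seg 2: (13,0) -> (18,0), length = 5
  seg 3: (18,0) -> (18,-13), length = 13
  seg 4: (18,-13) -> (18,-18), length = 5
  seg 5: (18,-18) -> (5,-18), length = 13
  seg 6: (5,-18) -> (0,-18), length = 5
  seg 7: (0,-18) -> (0,-5), length = 13
  seg 8: (0,-5) -> (0,0), length = 5
  seg 9: (0,0) -> (13,0), length = 13
  seg 10: (13,0) -> (18,0), length = 5
  seg 11: (18,0) -> (18,-13), length = 13
  seg 12: (18,-13) -> (18,-18), length = 5
Total = 108

Answer: 108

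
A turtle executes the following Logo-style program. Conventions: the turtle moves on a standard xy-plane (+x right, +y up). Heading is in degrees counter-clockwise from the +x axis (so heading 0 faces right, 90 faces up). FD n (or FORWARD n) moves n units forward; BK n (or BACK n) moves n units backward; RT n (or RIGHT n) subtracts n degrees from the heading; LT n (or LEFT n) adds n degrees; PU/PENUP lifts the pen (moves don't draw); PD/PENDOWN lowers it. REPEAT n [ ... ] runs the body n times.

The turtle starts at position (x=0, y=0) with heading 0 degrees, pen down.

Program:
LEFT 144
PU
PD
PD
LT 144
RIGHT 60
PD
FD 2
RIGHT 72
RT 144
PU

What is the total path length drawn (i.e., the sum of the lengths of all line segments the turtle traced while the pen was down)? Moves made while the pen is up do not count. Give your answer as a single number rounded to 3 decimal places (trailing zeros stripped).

Executing turtle program step by step:
Start: pos=(0,0), heading=0, pen down
LT 144: heading 0 -> 144
PU: pen up
PD: pen down
PD: pen down
LT 144: heading 144 -> 288
RT 60: heading 288 -> 228
PD: pen down
FD 2: (0,0) -> (-1.338,-1.486) [heading=228, draw]
RT 72: heading 228 -> 156
RT 144: heading 156 -> 12
PU: pen up
Final: pos=(-1.338,-1.486), heading=12, 1 segment(s) drawn

Segment lengths:
  seg 1: (0,0) -> (-1.338,-1.486), length = 2
Total = 2

Answer: 2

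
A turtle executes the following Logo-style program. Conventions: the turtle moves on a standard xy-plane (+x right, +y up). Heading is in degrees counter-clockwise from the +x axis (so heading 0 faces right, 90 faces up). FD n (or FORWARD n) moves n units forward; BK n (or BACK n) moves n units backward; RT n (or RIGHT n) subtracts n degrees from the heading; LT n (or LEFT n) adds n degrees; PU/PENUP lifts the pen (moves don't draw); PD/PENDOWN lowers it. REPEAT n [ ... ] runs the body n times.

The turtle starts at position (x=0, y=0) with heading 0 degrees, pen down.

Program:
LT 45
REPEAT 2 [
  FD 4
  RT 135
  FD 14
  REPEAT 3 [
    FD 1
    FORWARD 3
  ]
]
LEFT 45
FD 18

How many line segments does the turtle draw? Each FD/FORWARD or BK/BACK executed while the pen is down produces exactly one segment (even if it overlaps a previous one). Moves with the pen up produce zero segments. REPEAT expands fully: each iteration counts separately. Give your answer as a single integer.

Answer: 17

Derivation:
Executing turtle program step by step:
Start: pos=(0,0), heading=0, pen down
LT 45: heading 0 -> 45
REPEAT 2 [
  -- iteration 1/2 --
  FD 4: (0,0) -> (2.828,2.828) [heading=45, draw]
  RT 135: heading 45 -> 270
  FD 14: (2.828,2.828) -> (2.828,-11.172) [heading=270, draw]
  REPEAT 3 [
    -- iteration 1/3 --
    FD 1: (2.828,-11.172) -> (2.828,-12.172) [heading=270, draw]
    FD 3: (2.828,-12.172) -> (2.828,-15.172) [heading=270, draw]
    -- iteration 2/3 --
    FD 1: (2.828,-15.172) -> (2.828,-16.172) [heading=270, draw]
    FD 3: (2.828,-16.172) -> (2.828,-19.172) [heading=270, draw]
    -- iteration 3/3 --
    FD 1: (2.828,-19.172) -> (2.828,-20.172) [heading=270, draw]
    FD 3: (2.828,-20.172) -> (2.828,-23.172) [heading=270, draw]
  ]
  -- iteration 2/2 --
  FD 4: (2.828,-23.172) -> (2.828,-27.172) [heading=270, draw]
  RT 135: heading 270 -> 135
  FD 14: (2.828,-27.172) -> (-7.071,-17.272) [heading=135, draw]
  REPEAT 3 [
    -- iteration 1/3 --
    FD 1: (-7.071,-17.272) -> (-7.778,-16.565) [heading=135, draw]
    FD 3: (-7.778,-16.565) -> (-9.899,-14.444) [heading=135, draw]
    -- iteration 2/3 --
    FD 1: (-9.899,-14.444) -> (-10.607,-13.737) [heading=135, draw]
    FD 3: (-10.607,-13.737) -> (-12.728,-11.615) [heading=135, draw]
    -- iteration 3/3 --
    FD 1: (-12.728,-11.615) -> (-13.435,-10.908) [heading=135, draw]
    FD 3: (-13.435,-10.908) -> (-15.556,-8.787) [heading=135, draw]
  ]
]
LT 45: heading 135 -> 180
FD 18: (-15.556,-8.787) -> (-33.556,-8.787) [heading=180, draw]
Final: pos=(-33.556,-8.787), heading=180, 17 segment(s) drawn
Segments drawn: 17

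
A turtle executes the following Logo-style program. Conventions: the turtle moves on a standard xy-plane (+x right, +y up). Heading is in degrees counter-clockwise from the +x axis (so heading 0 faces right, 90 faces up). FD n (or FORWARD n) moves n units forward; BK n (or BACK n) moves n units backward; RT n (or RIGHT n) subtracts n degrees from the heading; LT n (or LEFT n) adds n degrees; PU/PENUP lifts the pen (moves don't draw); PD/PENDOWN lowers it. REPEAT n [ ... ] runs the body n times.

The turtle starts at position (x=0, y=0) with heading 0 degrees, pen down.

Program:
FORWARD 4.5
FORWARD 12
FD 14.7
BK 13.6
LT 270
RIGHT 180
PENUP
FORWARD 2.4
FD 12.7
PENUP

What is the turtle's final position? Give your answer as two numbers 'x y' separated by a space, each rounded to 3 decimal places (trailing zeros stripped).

Executing turtle program step by step:
Start: pos=(0,0), heading=0, pen down
FD 4.5: (0,0) -> (4.5,0) [heading=0, draw]
FD 12: (4.5,0) -> (16.5,0) [heading=0, draw]
FD 14.7: (16.5,0) -> (31.2,0) [heading=0, draw]
BK 13.6: (31.2,0) -> (17.6,0) [heading=0, draw]
LT 270: heading 0 -> 270
RT 180: heading 270 -> 90
PU: pen up
FD 2.4: (17.6,0) -> (17.6,2.4) [heading=90, move]
FD 12.7: (17.6,2.4) -> (17.6,15.1) [heading=90, move]
PU: pen up
Final: pos=(17.6,15.1), heading=90, 4 segment(s) drawn

Answer: 17.6 15.1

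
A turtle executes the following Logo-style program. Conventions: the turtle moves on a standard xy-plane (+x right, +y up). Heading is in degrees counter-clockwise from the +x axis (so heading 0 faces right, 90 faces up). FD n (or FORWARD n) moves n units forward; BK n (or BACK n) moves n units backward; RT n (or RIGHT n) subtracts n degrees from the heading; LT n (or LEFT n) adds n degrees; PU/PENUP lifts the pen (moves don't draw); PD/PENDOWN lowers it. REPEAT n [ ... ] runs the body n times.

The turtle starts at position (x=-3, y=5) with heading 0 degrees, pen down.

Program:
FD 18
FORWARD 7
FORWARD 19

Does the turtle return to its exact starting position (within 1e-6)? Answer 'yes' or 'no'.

Answer: no

Derivation:
Executing turtle program step by step:
Start: pos=(-3,5), heading=0, pen down
FD 18: (-3,5) -> (15,5) [heading=0, draw]
FD 7: (15,5) -> (22,5) [heading=0, draw]
FD 19: (22,5) -> (41,5) [heading=0, draw]
Final: pos=(41,5), heading=0, 3 segment(s) drawn

Start position: (-3, 5)
Final position: (41, 5)
Distance = 44; >= 1e-6 -> NOT closed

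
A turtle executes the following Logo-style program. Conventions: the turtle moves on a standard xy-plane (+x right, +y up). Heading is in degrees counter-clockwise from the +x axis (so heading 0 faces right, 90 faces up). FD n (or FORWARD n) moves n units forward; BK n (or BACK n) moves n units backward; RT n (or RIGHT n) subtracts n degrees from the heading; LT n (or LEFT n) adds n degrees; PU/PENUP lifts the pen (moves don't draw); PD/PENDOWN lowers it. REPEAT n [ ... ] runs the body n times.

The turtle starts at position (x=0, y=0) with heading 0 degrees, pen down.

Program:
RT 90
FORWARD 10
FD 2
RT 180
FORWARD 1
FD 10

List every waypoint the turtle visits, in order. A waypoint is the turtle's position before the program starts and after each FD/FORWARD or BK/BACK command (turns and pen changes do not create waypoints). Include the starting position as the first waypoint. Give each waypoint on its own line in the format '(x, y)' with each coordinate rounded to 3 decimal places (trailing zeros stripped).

Executing turtle program step by step:
Start: pos=(0,0), heading=0, pen down
RT 90: heading 0 -> 270
FD 10: (0,0) -> (0,-10) [heading=270, draw]
FD 2: (0,-10) -> (0,-12) [heading=270, draw]
RT 180: heading 270 -> 90
FD 1: (0,-12) -> (0,-11) [heading=90, draw]
FD 10: (0,-11) -> (0,-1) [heading=90, draw]
Final: pos=(0,-1), heading=90, 4 segment(s) drawn
Waypoints (5 total):
(0, 0)
(0, -10)
(0, -12)
(0, -11)
(0, -1)

Answer: (0, 0)
(0, -10)
(0, -12)
(0, -11)
(0, -1)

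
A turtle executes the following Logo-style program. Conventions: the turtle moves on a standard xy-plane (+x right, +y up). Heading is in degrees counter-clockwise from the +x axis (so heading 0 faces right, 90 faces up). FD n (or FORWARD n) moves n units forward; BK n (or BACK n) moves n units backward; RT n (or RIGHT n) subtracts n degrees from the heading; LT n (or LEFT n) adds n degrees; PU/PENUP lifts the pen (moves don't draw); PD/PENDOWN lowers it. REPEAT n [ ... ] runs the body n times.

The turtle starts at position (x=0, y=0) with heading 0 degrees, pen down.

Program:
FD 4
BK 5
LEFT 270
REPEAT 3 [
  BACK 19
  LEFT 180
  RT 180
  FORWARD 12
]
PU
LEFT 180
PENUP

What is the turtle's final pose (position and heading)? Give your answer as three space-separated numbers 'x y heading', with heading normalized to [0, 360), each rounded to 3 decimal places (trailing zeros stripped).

Answer: -1 21 90

Derivation:
Executing turtle program step by step:
Start: pos=(0,0), heading=0, pen down
FD 4: (0,0) -> (4,0) [heading=0, draw]
BK 5: (4,0) -> (-1,0) [heading=0, draw]
LT 270: heading 0 -> 270
REPEAT 3 [
  -- iteration 1/3 --
  BK 19: (-1,0) -> (-1,19) [heading=270, draw]
  LT 180: heading 270 -> 90
  RT 180: heading 90 -> 270
  FD 12: (-1,19) -> (-1,7) [heading=270, draw]
  -- iteration 2/3 --
  BK 19: (-1,7) -> (-1,26) [heading=270, draw]
  LT 180: heading 270 -> 90
  RT 180: heading 90 -> 270
  FD 12: (-1,26) -> (-1,14) [heading=270, draw]
  -- iteration 3/3 --
  BK 19: (-1,14) -> (-1,33) [heading=270, draw]
  LT 180: heading 270 -> 90
  RT 180: heading 90 -> 270
  FD 12: (-1,33) -> (-1,21) [heading=270, draw]
]
PU: pen up
LT 180: heading 270 -> 90
PU: pen up
Final: pos=(-1,21), heading=90, 8 segment(s) drawn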